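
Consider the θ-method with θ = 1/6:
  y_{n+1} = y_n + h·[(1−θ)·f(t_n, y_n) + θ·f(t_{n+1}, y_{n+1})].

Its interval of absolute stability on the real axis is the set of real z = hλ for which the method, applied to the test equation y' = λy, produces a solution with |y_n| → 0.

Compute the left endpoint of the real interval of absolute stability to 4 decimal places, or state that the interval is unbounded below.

z* = -3.0000.

On y'=λy, z=hλ:
  y_{n+1} = y_n + z·[5/6·y_n + 1/6·y_{n+1}] ⇒ (1 − 1/6z)y_{n+1} = (1 + 5/6z)y_n
  so R(z) = (1 + 5/6z)/(1 − 1/6z).

Need |R(x)|<1, x<0.
x=-1.15: |R|=0.0350
R=−1: 1+5/6x = −1+1/6x ⇒ -2/3x=2 ⇒ x=2/(-2/3)=-3.0000
Confirm numerically:
  x=-2.177: |R|=0.59741 <1
  x=-1.902: |R|=0.44419 <1
  x=-1.651: |R|=0.29473 <1
  x=-3.258: |R|=1.11147 >1
  x=-3.214: |R|=1.09290 >1
  x=-3.045: |R|=1.01990 >1
So |R|<1 on (-3.0000, 0).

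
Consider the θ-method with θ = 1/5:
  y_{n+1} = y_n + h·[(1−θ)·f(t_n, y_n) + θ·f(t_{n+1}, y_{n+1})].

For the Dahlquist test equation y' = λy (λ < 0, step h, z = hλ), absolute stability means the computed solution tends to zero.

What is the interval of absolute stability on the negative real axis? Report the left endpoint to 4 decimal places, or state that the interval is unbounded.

On y'=λy, z=hλ:
  y_{n+1} = y_n + z·[4/5·y_n + 1/5·y_{n+1}] ⇒ (1 − 1/5z)y_{n+1} = (1 + 4/5z)y_n
  ⇒ R(z) = (1 + 4/5z)/(1 − 1/5z).

Boundary: |R(x)|=1, x<0.
x=-0.99: |R|=0.1736
R=−1: 1+4/5x = −1+1/5x ⇒ -3/5x=2 ⇒ x=2/(-3/5)=-3.3333
Confirm numerically:
  x=-2.935: |R|=0.84940 <1
  x=-2.837: |R|=0.81000 <1
  x=-2.414: |R|=0.62800 <1
  x=-3.906: |R|=1.19290 >1
  x=-3.361: |R|=1.00993 >1
Stable set (-3.3333, 0).

z∈(-3.3333,0).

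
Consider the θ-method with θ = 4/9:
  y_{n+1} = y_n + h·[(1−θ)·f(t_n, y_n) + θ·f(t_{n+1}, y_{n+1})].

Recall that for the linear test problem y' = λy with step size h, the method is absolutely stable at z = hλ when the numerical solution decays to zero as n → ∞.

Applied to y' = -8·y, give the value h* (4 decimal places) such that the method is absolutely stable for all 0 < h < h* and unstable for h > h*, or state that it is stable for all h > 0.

(-18.0000,0); λ=-8 ⇒ h* = (18)/8 = 2.2500.

With y'=λy (z=hλ):
  y_{n+1} = y_n + z·[5/9·y_n + 4/9·y_{n+1}] ⇒ (1 − 4/9z)y_{n+1} = (1 + 5/9z)y_n
  so R(z) = (1 + 5/9z)/(1 − 4/9z).

Need |R(x)|<1, x<0.
x=-1.25: |R|=0.1964
R=−1: 1+5/9x = −1+4/9x ⇒ -1/9x=2 ⇒ x=2/(-1/9)=-18.0000
Confirm numerically:
  x=-16.716: |R|=0.98307 <1
  x=-12.159: |R|=0.89866 <1
  x=-10.130: |R|=0.84107 <1
  x=-9.897: |R|=0.83323 <1
  x=-18.263: |R|=1.00321 >1
  x=-18.031: |R|=1.00038 >1
Interval (-18.0000, 0).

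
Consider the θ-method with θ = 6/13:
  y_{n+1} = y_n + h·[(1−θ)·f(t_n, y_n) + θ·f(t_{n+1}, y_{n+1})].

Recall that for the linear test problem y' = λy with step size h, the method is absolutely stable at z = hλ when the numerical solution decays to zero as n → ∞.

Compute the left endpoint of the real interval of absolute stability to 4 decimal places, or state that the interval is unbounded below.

On y'=λy, z=hλ:
  y_{n+1} = y_n + z·[7/13·y_n + 6/13·y_{n+1}] ⇒ (1 − 6/13z)y_{n+1} = (1 + 7/13z)y_n
  ⇒ R(z) = (1 + 7/13z)/(1 − 6/13z).

Solve |R(x)|<1 on ℝ⁻.
x=-0.93: |R|=0.3493
R=−1: 1+7/13x = −1+6/13x ⇒ -1/13x=2 ⇒ x=2/(-1/13)=-26.0000
Confirm numerically:
  x=-25.742: |R|=0.99846 <1
  x=-22.684: |R|=0.97776 <1
  x=-18.095: |R|=0.93498 <1
  x=-11.581: |R|=0.82519 <1
  x=-26.163: |R|=1.00096 >1
  x=-26.039: |R|=1.00023 >1
Interval (-26.0000, 0).

left endpoint -26.0000.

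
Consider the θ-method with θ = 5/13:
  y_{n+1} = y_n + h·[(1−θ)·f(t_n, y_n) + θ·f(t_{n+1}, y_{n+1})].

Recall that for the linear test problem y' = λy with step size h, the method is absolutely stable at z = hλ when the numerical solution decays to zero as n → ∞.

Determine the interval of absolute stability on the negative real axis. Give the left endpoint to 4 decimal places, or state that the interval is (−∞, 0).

(-8.6667, 0).

With y'=λy (z=hλ):
  y_{n+1} = y_n + z·[8/13·y_n + 5/13·y_{n+1}] ⇒ (1 − 5/13z)y_{n+1} = (1 + 8/13z)y_n
  Hence R(z) = (1 + 8/13z)/(1 − 5/13z).

Need |R(x)|<1, x<0.
x=-1.5: |R|=0.0488
R=−1: 1+8/13x = −1+5/13x ⇒ -3/13x=2 ⇒ x=2/(-3/13)=-8.6667
Confirm numerically:
  x=-8.383: |R|=0.98450 <1
  x=-7.927: |R|=0.95784 <1
  x=-7.516: |R|=0.93175 <1
  x=-9.066: |R|=1.02054 >1
  x=-8.735: |R|=1.00362 >1
  x=-8.734: |R|=1.00356 >1
Interval (-8.6667, 0).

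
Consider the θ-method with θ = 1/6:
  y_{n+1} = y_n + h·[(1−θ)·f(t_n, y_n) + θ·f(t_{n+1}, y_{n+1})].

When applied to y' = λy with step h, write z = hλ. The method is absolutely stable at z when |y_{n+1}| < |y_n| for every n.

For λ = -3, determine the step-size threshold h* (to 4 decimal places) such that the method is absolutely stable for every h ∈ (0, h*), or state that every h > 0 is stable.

(-3.0000,0); λ=-3 ⇒ h* = (3)/3 = 1.0000.

Set f=λy, z=hλ:
  y_{n+1} = y_n + z·[5/6·y_n + 1/6·y_{n+1}] ⇒ (1 − 1/6z)y_{n+1} = (1 + 5/6z)y_n
  R(z) = (1 + 5/6z)/(1 − 1/6z).

Solve |R(x)|<1 on ℝ⁻.
x=-0.55: |R|=0.4962
R=−1: 1+5/6x = −1+1/6x ⇒ -2/3x=2 ⇒ x=2/(-2/3)=-3.0000
Confirm numerically:
  x=-2.875: |R|=0.94366 <1
  x=-2.457: |R|=0.74317 <1
  x=-1.997: |R|=0.49831 <1
  x=-3.589: |R|=1.24570 >1
  x=-3.454: |R|=1.19209 >1
Interval (-3.0000, 0).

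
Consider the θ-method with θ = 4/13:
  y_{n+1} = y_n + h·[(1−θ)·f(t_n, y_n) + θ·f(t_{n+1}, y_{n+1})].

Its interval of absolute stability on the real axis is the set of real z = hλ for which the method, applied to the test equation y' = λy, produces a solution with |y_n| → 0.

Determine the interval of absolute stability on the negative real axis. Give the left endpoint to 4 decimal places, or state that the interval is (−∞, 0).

(-5.2000, 0).

On y'=λy, z=hλ:
  y_{n+1} = y_n + z·[9/13·y_n + 4/13·y_{n+1}] ⇒ (1 − 4/13z)y_{n+1} = (1 + 9/13z)y_n
  ⇒ R(z) = (1 + 9/13z)/(1 − 4/13z).

Find x<0 with |R(x)|<1.
x=-0.54: |R|=0.5369
R=−1: 1+9/13x = −1+4/13x ⇒ -5/13x=2 ⇒ x=2/(-5/13)=-5.2000
Confirm numerically:
  x=-4.134: |R|=0.81954 <1
  x=-3.708: |R|=0.73196 <1
  x=-2.568: |R|=0.43451 <1
  x=-5.579: |R|=1.05366 >1
  x=-5.389: |R|=1.02735 >1
Interval (-5.2000, 0).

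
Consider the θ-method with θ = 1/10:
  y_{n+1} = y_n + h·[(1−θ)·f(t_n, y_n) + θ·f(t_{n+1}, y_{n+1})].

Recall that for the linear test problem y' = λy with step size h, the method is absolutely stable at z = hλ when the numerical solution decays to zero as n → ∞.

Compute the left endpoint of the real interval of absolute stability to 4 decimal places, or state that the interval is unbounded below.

Test eqn y'=λy, z=hλ:
  y_{n+1} = y_n + z·[9/10·y_n + 1/10·y_{n+1}] ⇒ (1 − 1/10z)y_{n+1} = (1 + 9/10z)y_n
  R(z) = (1 + 9/10z)/(1 − 1/10z).

Need |R(x)|<1, x<0.
x=-1.44: |R|=0.2587
R=−1: 1+9/10x = −1+1/10x ⇒ -4/5x=2 ⇒ x=2/(-4/5)=-2.5000
Confirm numerically:
  x=-2.413: |R|=0.94393 <1
  x=-2.034: |R|=0.69021 <1
  x=-1.322: |R|=0.16764 <1
  x=-1.073: |R|=0.03098 <1
  x=-3.063: |R|=1.34479 >1
  x=-2.864: |R|=1.22637 >1
So |R|<1 on (-2.5000, 0).

left endpoint -2.5000.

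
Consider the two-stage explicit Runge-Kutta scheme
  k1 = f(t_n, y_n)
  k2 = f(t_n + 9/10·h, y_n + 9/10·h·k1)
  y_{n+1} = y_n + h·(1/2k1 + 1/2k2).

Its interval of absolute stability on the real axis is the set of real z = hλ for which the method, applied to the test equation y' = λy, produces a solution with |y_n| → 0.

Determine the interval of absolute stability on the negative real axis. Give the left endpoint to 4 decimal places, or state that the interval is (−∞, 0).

z∈(-2.2222,0).

With y'=λy (z=hλ):
  k1=λy_n ⇒ h·k1=z·y_n;  k2=λ(1+9/10z)y_n ⇒ h·k2=z(1+9/10z)y_n
  y_{n+1}/y_n = 1 + 1/2z + 1/2z(1+9/10z) = 1 + z + 9/20z²
  Hence R(z) = 1 + z + 9/20z².

Solve |R(x)|<1 on ℝ⁻.
x=-1.4: |R|=0.4820
R=1: x+9/20x²=0 ⇒ x=−20/9=-2.2222; min R=1−1/(4·9/20)=0.4444>−1
Confirm numerically:
  x=-1.665: |R|=0.58250 <1
  x=-1.609: |R|=0.55600 <1
  x=-1.523: |R|=0.52079 <1
  x=-2.803: |R|=1.73256 >1
  x=-2.606: |R|=1.45006 >1
Stable set (-2.2222, 0).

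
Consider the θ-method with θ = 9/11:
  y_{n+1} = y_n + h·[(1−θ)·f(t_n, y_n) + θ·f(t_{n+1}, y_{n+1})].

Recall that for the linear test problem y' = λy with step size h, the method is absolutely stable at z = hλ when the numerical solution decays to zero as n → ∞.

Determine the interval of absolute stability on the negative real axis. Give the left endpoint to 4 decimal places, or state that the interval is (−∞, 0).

(−∞, 0) — no finite endpoint.

On y'=λy, z=hλ:
  y_{n+1} = y_n + z·[2/11·y_n + 9/11·y_{n+1}] ⇒ (1 − 9/11z)y_{n+1} = (1 + 2/11z)y_n
  Hence R(z) = (1 + 2/11z)/(1 − 9/11z).

Boundary: |R(x)|=1, x<0.
x=-0.75: |R|=0.5352
x=-2: |R|=0.2414
x=-10: |R|=0.0891
x=-100: |R|=0.2075
θ=9/11≥1/2 ⇒ |1+2/11x|<|1−9/11x| ∀x<0 ⇒ interval (−∞,0).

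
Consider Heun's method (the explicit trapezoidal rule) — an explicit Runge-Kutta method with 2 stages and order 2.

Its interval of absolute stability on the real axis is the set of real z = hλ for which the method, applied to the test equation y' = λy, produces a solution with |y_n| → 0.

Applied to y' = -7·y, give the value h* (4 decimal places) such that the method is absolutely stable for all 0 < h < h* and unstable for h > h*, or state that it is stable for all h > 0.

(-2.0000,0); λ=-7 ⇒ h* = 0.2857.

With y'=λy (z=hλ):
  order 2, 2-stage ⇒ R(z)=1+z+z^2/2
  (e.g. R(-0.83)=0.51445, |R|=0.51445)

Find x<0 with |R(x)|<1.
x=-0.83: |R|=0.5145
|R(-2.39)|=1.4661 |R(-1.48)|=0.6152 |R(-1.15)|=0.5112
Bisect:
  x_lo=-2.7857 |R|=2.0944  x_hi=-0.0526 |R|=0.9488
  mid=-1.41915 |R|=0.58784 →hi
  mid=-2.10245 |R|=1.10770 →lo
  mid=-1.76080 |R|=0.78941 →hi
  mid=-1.93162 |R|=0.93396 →hi
  mid=-2.01704 |R|=1.01718 →lo
  mid=-1.97433 |R|=0.97466 →hi
  mid=-1.99568 |R|=0.99569 →hi
  mid=-2.00636 |R|=1.00638 →lo
  mid=-2.00102 |R|=1.00102 →lo
  ...
  [-2.00002,-1.99985] ⇒ x*=-2.0000
Interval (-2.0000, 0).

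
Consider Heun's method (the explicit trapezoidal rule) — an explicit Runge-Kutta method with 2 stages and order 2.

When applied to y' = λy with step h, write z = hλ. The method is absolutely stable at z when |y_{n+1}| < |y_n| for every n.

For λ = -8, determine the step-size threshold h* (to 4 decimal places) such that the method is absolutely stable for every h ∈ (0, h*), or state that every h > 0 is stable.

(-2.0000,0); λ=-8 ⇒ h* = 0.2500.

Set f=λy, z=hλ:
  order 2, 2-stage ⇒ R(z)=1+z+z^2/2
  (e.g. R(-0.95)=0.50125, |R|=0.50125)

Solve |R(x)|<1 on ℝ⁻.
x=-0.95: |R|=0.5012
|R(-2.21)|=1.2320 |R(-1.44)|=0.5968 |R(-1.31)|=0.5481
Bisect:
  x_lo=-2.4756 |R|=1.5887  x_hi=-0.3578 |R|=0.7062
  mid=-1.41667 |R|=0.58681 →hi
  mid=-1.94612 |R|=0.94757 →hi
  mid=-2.21085 |R|=1.23307 →lo
  mid=-2.07848 |R|=1.08156 →lo
  mid=-2.01230 |R|=1.01238 →lo
  mid=-1.97921 |R|=0.97943 →hi
  mid=-1.99576 |R|=0.99577 →hi
  mid=-2.00403 |R|=1.00404 →lo
  mid=-1.99989 |R|=0.99989 →hi
  mid=-2.00196 |R|=1.00196 →lo
  ...
  [-2.00002,-1.99989] ⇒ x*=-2.0000
Interval (-2.0000, 0).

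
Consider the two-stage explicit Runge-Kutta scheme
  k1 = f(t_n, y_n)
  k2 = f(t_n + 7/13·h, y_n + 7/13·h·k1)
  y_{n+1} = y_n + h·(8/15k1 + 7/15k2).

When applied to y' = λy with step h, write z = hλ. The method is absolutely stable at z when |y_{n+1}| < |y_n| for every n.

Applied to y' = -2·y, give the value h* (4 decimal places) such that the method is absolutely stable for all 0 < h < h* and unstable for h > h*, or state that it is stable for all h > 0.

(-3.9796,0); λ=-2 ⇒ h* = (195/49)/2 = 1.9898.

Set f=λy, z=hλ:
  k1=λy_n ⇒ h·k1=z·y_n;  k2=λ(1+7/13z)y_n ⇒ h·k2=z(1+7/13z)y_n
  y_{n+1}/y_n = 1 + 8/15z + 7/15z(1+7/13z) = 1 + z + 49/195z²
  R(z) = 1 + z + 49/195z².

Boundary: |R(x)|=1, x<0.
x=-1.74: |R|=0.0208
R=1: x+49/195x²=0 ⇒ x=−195/49=-3.9796; min R=1−1/(4·49/195)=0.0051>−1
Confirm numerically:
  x=-3.209: |R|=0.37862 <1
  x=-2.821: |R|=0.17871 <1
  x=-1.773: |R|=0.01691 <1
  x=-4.549: |R|=1.65088 >1
  x=-4.503: |R|=1.59225 >1
  x=-4.340: |R|=1.39305 >1
Stable set (-3.9796, 0).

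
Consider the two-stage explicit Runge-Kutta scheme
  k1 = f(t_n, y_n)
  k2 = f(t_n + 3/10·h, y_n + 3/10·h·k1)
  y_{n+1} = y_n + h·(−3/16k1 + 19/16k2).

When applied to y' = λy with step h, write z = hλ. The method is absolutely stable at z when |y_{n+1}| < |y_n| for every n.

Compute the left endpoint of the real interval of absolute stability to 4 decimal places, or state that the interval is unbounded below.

On y'=λy, z=hλ:
  k1=λy_n ⇒ h·k1=z·y_n;  k2=λ(1+3/10z)y_n ⇒ h·k2=z(1+3/10z)y_n
  y_{n+1}/y_n = 1 − 3/16z + 19/16z(1+3/10z) = 1 + z + 57/160z²
  so R(z) = 1 + z + 57/160z².

Find x<0 with |R(x)|<1.
x=-1.73: |R|=0.3362
R=1: x+57/160x²=0 ⇒ x=−160/57=-2.8070; min R=1−1/(4·57/160)=0.2982>−1
Confirm numerically:
  x=-2.291: |R|=0.57884 <1
  x=-2.068: |R|=0.45555 <1
  x=-1.716: |R|=0.33303 <1
  x=-1.458: |R|=0.29930 <1
  x=-3.251: |R|=1.51421 >1
  x=-3.175: |R|=1.41622 >1
  x=-2.840: |R|=1.03337 >1
Stable set (-2.8070, 0).

z* = -2.8070.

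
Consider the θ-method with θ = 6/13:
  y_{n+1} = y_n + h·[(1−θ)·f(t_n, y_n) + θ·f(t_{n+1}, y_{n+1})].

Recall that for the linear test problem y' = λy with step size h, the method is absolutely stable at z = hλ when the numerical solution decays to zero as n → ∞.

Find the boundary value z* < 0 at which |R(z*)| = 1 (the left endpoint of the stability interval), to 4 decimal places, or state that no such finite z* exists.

z* = -26.0000.

On y'=λy, z=hλ:
  y_{n+1} = y_n + z·[7/13·y_n + 6/13·y_{n+1}] ⇒ (1 − 6/13z)y_{n+1} = (1 + 7/13z)y_n
  R(z) = (1 + 7/13z)/(1 − 6/13z).

Find x<0 with |R(x)|<1.
x=-1.29: |R|=0.1914
R=−1: 1+7/13x = −1+6/13x ⇒ -1/13x=2 ⇒ x=2/(-1/13)=-26.0000
Confirm numerically:
  x=-21.919: |R|=0.97176 <1
  x=-15.266: |R|=0.89738 <1
  x=-12.672: |R|=0.85030 <1
  x=-12.301: |R|=0.84219 <1
  x=-26.570: |R|=1.00331 >1
  x=-26.406: |R|=1.00237 >1
  x=-26.178: |R|=1.00105 >1
So |R|<1 on (-26.0000, 0).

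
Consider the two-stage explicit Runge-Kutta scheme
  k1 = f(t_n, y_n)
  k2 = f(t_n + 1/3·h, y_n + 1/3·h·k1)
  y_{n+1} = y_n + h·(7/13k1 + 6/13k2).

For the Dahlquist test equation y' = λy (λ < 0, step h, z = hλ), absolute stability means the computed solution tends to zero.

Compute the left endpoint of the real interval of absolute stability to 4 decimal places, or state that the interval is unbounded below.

z* = -6.5000.

Set f=λy, z=hλ:
  k1=λy_n ⇒ h·k1=z·y_n;  k2=λ(1+1/3z)y_n ⇒ h·k2=z(1+1/3z)y_n
  y_{n+1}/y_n = 1 + 7/13z + 6/13z(1+1/3z) = 1 + z + 2/13z²
  ⇒ R(z) = 1 + z + 2/13z².

Need |R(x)|<1, x<0.
x=-1: |R|=0.1538
R=1: x+2/13x²=0 ⇒ x=−13/2=-6.5000; min R=1−1/(4·2/13)=-0.6250>−1
Confirm numerically:
  x=-6.255: |R|=0.76423 <1
  x=-4.994: |R|=0.15707 <1
  x=-4.217: |R|=0.48114 <1
  x=-6.941: |R|=1.47092 >1
  x=-6.675: |R|=1.17971 >1
  x=-6.648: |R|=1.15137 >1
Interval (-6.5000, 0).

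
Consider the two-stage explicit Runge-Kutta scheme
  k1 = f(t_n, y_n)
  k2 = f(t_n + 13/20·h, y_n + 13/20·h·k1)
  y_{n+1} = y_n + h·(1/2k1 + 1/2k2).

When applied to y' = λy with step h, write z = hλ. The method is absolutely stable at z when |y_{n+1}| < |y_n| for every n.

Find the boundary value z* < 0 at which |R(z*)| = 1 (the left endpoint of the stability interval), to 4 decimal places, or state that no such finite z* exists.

Set f=λy, z=hλ:
  k1=λy_n ⇒ h·k1=z·y_n;  k2=λ(1+13/20z)y_n ⇒ h·k2=z(1+13/20z)y_n
  y_{n+1}/y_n = 1 + 1/2z + 1/2z(1+13/20z) = 1 + z + 13/40z²
  R(z) = 1 + z + 13/40z².

Boundary: |R(x)|=1, x<0.
x=-0.34: |R|=0.6976
R=1: x+13/40x²=0 ⇒ x=−40/13=-3.0769; min R=1−1/(4·13/40)=0.2308>−1
Confirm numerically:
  x=-2.884: |R|=0.81917 <1
  x=-2.392: |R|=0.46754 <1
  x=-2.362: |R|=0.45119 <1
  x=-3.356: |R|=1.30439 >1
  x=-3.318: |R|=1.25997 >1
Stable set (-3.0769, 0).

left endpoint -3.0769.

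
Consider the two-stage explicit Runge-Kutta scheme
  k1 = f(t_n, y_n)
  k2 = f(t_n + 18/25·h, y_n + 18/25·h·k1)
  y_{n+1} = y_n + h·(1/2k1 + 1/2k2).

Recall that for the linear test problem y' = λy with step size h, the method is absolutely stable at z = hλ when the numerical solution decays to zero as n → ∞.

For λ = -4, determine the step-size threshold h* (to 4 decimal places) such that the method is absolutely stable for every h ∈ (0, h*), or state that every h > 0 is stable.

(-2.7778,0); λ=-4 ⇒ h* = (25/9)/4 = 0.6944.

On y'=λy, z=hλ:
  k1=λy_n ⇒ h·k1=z·y_n;  k2=λ(1+18/25z)y_n ⇒ h·k2=z(1+18/25z)y_n
  y_{n+1}/y_n = 1 + 1/2z + 1/2z(1+18/25z) = 1 + z + 9/25z²
  R(z) = 1 + z + 9/25z².

Boundary: |R(x)|=1, x<0.
x=-1.14: |R|=0.3279
R=1: x+9/25x²=0 ⇒ x=−25/9=-2.7778; min R=1−1/(4·9/25)=0.3056>−1
Confirm numerically:
  x=-2.551: |R|=0.79174 <1
  x=-2.450: |R|=0.71090 <1
  x=-2.090: |R|=0.48252 <1
  x=-1.499: |R|=0.30992 <1
  x=-3.267: |R|=1.57538 >1
  x=-3.232: |R|=1.52850 >1
  x=-3.026: |R|=1.27040 >1
So |R|<1 on (-2.7778, 0).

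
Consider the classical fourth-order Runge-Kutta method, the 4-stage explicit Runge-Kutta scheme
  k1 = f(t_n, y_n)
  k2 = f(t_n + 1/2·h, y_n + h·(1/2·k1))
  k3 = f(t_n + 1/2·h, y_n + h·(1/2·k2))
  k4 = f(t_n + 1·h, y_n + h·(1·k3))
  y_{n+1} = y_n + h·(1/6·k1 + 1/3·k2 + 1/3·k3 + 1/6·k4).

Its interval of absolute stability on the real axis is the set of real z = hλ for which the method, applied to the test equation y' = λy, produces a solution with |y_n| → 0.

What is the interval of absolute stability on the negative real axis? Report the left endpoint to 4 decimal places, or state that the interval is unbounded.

With y'=λy (z=hλ):
  order 4, 4-stage ⇒ R(z)=1+z+z^2/2+z^3/6+z^4/24
  (e.g. R(-0.48)=0.61898, |R|=0.61898)

Boundary: |R(x)|=1, x<0.
x=-0.48: |R|=0.6190
|R(-3.05)|=1.4782 |R(-2.81)|=1.0379 |R(-0.93)|=0.3996
Bisect:
  x_lo=-3.2091 |R|=1.8510  x_hi=-0.2850 |R|=0.7521
  mid=-1.74703 |R|=0.27848 →hi
  mid=-2.47807 |R|=0.62735 →hi
  mid=-2.84358 |R|=1.09150 →lo
  mid=-2.66082 |R|=0.82799 →hi
  mid=-2.75220 |R|=0.95125 →hi
  mid=-2.79789 |R|=1.01916 →lo
  mid=-2.77505 |R|=0.98466 →hi
  mid=-2.78647 |R|=1.00178 →lo
  ...
  [-2.78540,-2.78522] ⇒ x*=-2.7853
Interval (-2.7853, 0).

(-2.7853, 0).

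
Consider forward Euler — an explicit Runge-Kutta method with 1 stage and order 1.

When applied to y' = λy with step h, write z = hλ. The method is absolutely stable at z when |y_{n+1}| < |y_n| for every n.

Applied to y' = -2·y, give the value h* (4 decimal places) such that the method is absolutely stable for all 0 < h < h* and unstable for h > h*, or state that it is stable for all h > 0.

On y'=λy, z=hλ:
  order 1, 1-stage ⇒ R(z)=1+z
  (e.g. R(-0.37)=0.63000, |R|=0.63000)

Find x<0 with |R(x)|<1.
x=-0.37: |R|=0.6300
|R(-1.57)|=0.5700 |R(-0.85)|=0.1500 |R(-0.57)|=0.4300
Bisect:
  x_lo=-2.3808 |R|=1.3808  x_hi=-0.1716 |R|=0.8284
  mid=-1.27620 |R|=0.27620 →hi
  mid=-1.82852 |R|=0.82852 →hi
  mid=-2.10468 |R|=1.10468 →lo
  mid=-1.96660 |R|=0.96660 →hi
  mid=-2.03564 |R|=1.03564 →lo
  mid=-2.00112 |R|=1.00112 →lo
  mid=-1.98386 |R|=0.98386 →hi
  ...
  [-2.00004,-1.99990] ⇒ x*=-2.0000
Stable set (-2.0000, 0).

(-2.0000,0); λ=-2 ⇒ h* = 1.0000.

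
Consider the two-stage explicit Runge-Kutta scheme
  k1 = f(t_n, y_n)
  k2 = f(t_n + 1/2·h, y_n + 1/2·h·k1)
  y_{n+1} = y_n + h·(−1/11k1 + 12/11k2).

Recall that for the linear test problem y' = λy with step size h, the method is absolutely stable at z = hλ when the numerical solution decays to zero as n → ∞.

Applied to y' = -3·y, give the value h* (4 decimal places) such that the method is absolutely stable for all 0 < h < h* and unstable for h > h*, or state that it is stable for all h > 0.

With y'=λy (z=hλ):
  k1=λy_n ⇒ h·k1=z·y_n;  k2=λ(1+1/2z)y_n ⇒ h·k2=z(1+1/2z)y_n
  y_{n+1}/y_n = 1 − 1/11z + 12/11z(1+1/2z) = 1 + z + 6/11z²
  Hence R(z) = 1 + z + 6/11z².

Find x<0 with |R(x)|<1.
x=-0.55: |R|=0.6150
R=1: x+6/11x²=0 ⇒ x=−11/6=-1.8333; min R=1−1/(4·6/11)=0.5417>−1
Confirm numerically:
  x=-1.657: |R|=0.84063 <1
  x=-1.389: |R|=0.66336 <1
  x=-1.242: |R|=0.59940 <1
  x=-1.093: |R|=0.55863 <1
  x=-2.276: |R|=1.54955 >1
  x=-2.159: |R|=1.38352 >1
  x=-2.040: |R|=1.22996 >1
Interval (-1.8333, 0).

(-1.8333,0); λ=-3 ⇒ h* = (11/6)/3 = 0.6111.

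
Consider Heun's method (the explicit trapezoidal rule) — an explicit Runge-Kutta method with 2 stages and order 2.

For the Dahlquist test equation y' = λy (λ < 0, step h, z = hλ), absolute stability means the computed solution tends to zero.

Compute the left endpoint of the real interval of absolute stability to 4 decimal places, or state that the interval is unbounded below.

left endpoint -2.0000.

With y'=λy (z=hλ):
  order 2, 2-stage ⇒ R(z)=1+z+z^2/2
  (e.g. R(-0.85)=0.51125, |R|=0.51125)

Boundary: |R(x)|=1, x<0.
x=-0.85: |R|=0.5112
|R(-2)|=1.0000 |R(-1.6)|=0.6800 |R(-1.37)|=0.5685
Bisect:
  x_lo=-2.7213 |R|=1.9815  x_hi=-0.2214 |R|=0.8031
  mid=-1.47136 |R|=0.61109 →hi
  mid=-2.09635 |R|=1.10099 →lo
  mid=-1.78385 |R|=0.80721 →hi
  mid=-1.94010 |R|=0.94190 →hi
  mid=-2.01822 |R|=1.01839 →lo
  mid=-1.97916 |R|=0.97938 →hi
  mid=-1.99869 |R|=0.99869 →hi
  ...
  [-2.00007,-1.99991] ⇒ x*=-2.0000
So |R|<1 on (-2.0000, 0).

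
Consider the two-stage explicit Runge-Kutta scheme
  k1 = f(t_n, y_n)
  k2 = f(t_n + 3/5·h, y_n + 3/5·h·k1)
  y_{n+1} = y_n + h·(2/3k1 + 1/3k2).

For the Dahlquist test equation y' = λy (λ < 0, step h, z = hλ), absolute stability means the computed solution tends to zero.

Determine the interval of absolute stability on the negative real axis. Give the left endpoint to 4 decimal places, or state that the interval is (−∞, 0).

(-5.0000, 0).

Test eqn y'=λy, z=hλ:
  k1=λy_n ⇒ h·k1=z·y_n;  k2=λ(1+3/5z)y_n ⇒ h·k2=z(1+3/5z)y_n
  y_{n+1}/y_n = 1 + 2/3z + 1/3z(1+3/5z) = 1 + z + 1/5z²
  Hence R(z) = 1 + z + 1/5z².

Need |R(x)|<1, x<0.
x=-1.43: |R|=0.0210
R=1: x+1/5x²=0 ⇒ x=−5=-5.0000; min R=1−1/(4·1/5)=-0.2500>−1
Confirm numerically:
  x=-4.087: |R|=0.25371 <1
  x=-3.712: |R|=0.04379 <1
  x=-3.269: |R|=0.13173 <1
  x=-2.526: |R|=0.24986 <1
  x=-5.270: |R|=1.28458 >1
  x=-5.099: |R|=1.10096 >1
Stable set (-5.0000, 0).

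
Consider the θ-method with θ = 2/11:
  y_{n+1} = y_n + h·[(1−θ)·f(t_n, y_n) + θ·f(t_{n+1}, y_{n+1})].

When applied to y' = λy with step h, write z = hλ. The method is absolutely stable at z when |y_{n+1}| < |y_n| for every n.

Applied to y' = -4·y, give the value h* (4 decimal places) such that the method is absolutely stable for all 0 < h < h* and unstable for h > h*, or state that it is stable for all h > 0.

With y'=λy (z=hλ):
  y_{n+1} = y_n + z·[9/11·y_n + 2/11·y_{n+1}] ⇒ (1 − 2/11z)y_{n+1} = (1 + 9/11z)y_n
  ⇒ R(z) = (1 + 9/11z)/(1 − 2/11z).

Find x<0 with |R(x)|<1.
x=-0.97: |R|=0.1754
R=−1: 1+9/11x = −1+2/11x ⇒ -7/11x=2 ⇒ x=2/(-7/11)=-3.1429
Confirm numerically:
  x=-2.615: |R|=0.77234 <1
  x=-2.447: |R|=0.69353 <1
  x=-2.034: |R|=0.48487 <1
  x=-3.619: |R|=1.18275 >1
  x=-3.311: |R|=1.06679 >1
Stable set (-3.1429, 0).

(-3.1429,0); λ=-4 ⇒ h* = (22/7)/4 = 0.7857.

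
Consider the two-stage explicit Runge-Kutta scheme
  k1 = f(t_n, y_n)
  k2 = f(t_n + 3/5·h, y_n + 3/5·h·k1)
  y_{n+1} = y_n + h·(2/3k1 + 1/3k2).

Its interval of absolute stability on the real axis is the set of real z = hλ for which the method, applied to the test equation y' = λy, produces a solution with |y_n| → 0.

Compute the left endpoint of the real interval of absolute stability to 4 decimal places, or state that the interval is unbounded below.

Set f=λy, z=hλ:
  k1=λy_n ⇒ h·k1=z·y_n;  k2=λ(1+3/5z)y_n ⇒ h·k2=z(1+3/5z)y_n
  y_{n+1}/y_n = 1 + 2/3z + 1/3z(1+3/5z) = 1 + z + 1/5z²
  so R(z) = 1 + z + 1/5z².

Need |R(x)|<1, x<0.
x=-1.51: |R|=0.0540
R=1: x+1/5x²=0 ⇒ x=−5=-5.0000; min R=1−1/(4·1/5)=-0.2500>−1
Confirm numerically:
  x=-4.273: |R|=0.37871 <1
  x=-3.838: |R|=0.10805 <1
  x=-2.721: |R|=0.24023 <1
  x=-2.672: |R|=0.24408 <1
  x=-5.537: |R|=1.59467 >1
  x=-5.497: |R|=1.54640 >1
So |R|<1 on (-5.0000, 0).

left endpoint -5.0000.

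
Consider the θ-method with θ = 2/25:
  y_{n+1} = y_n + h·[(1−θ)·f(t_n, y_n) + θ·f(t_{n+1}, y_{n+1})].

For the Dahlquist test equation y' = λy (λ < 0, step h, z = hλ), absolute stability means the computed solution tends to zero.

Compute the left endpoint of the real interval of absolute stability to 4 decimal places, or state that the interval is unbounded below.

left endpoint -2.3810.

With y'=λy (z=hλ):
  y_{n+1} = y_n + z·[23/25·y_n + 2/25·y_{n+1}] ⇒ (1 − 2/25z)y_{n+1} = (1 + 23/25z)y_n
  ⇒ R(z) = (1 + 23/25z)/(1 − 2/25z).

Find x<0 with |R(x)|<1.
x=-0.6: |R|=0.4275
R=−1: 1+23/25x = −1+2/25x ⇒ -21/25x=2 ⇒ x=2/(-21/25)=-2.3810
Confirm numerically:
  x=-2.100: |R|=0.79795 <1
  x=-1.731: |R|=0.52045 <1
  x=-1.718: |R|=0.51041 <1
  x=-1.300: |R|=0.17754 <1
  x=-2.932: |R|=1.37494 >1
  x=-2.539: |R|=1.11035 >1
  x=-2.413: |R|=1.02256 >1
So |R|<1 on (-2.3810, 0).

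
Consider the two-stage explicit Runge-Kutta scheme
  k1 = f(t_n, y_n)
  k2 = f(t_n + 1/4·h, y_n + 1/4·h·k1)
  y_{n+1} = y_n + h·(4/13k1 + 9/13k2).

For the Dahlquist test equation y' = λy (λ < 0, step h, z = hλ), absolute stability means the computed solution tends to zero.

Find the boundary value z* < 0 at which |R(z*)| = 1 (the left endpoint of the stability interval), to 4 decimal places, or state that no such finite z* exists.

On y'=λy, z=hλ:
  k1=λy_n ⇒ h·k1=z·y_n;  k2=λ(1+1/4z)y_n ⇒ h·k2=z(1+1/4z)y_n
  y_{n+1}/y_n = 1 + 4/13z + 9/13z(1+1/4z) = 1 + z + 9/52z²
  R(z) = 1 + z + 9/52z².

Find x<0 with |R(x)|<1.
x=-1.39: |R|=0.0556
R=1: x+9/52x²=0 ⇒ x=−52/9=-5.7778; min R=1−1/(4·9/52)=-0.4444>−1
Confirm numerically:
  x=-5.611: |R|=0.83804 <1
  x=-4.612: |R|=0.06944 <1
  x=-3.929: |R|=0.25720 <1
  x=-3.187: |R|=0.42906 <1
  x=-6.193: |R|=1.44506 >1
  x=-5.939: |R|=1.16572 >1
  x=-5.838: |R|=1.06085 >1
Interval (-5.7778, 0).

z* = -5.7778.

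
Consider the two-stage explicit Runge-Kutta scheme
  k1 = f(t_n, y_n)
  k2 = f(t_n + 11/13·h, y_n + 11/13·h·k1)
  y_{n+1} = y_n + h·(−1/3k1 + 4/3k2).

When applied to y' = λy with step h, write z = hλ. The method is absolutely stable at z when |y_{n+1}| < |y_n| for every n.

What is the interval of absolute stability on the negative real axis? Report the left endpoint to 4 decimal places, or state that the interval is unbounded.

On y'=λy, z=hλ:
  k1=λy_n ⇒ h·k1=z·y_n;  k2=λ(1+11/13z)y_n ⇒ h·k2=z(1+11/13z)y_n
  y_{n+1}/y_n = 1 − 1/3z + 4/3z(1+11/13z) = 1 + z + 44/39z²
  R(z) = 1 + z + 44/39z².

Need |R(x)|<1, x<0.
x=-1.05: |R|=1.1938
R=1: x+44/39x²=0 ⇒ x=−39/44=-0.8864; min R=1−1/(4·44/39)=0.7784>−1
Confirm numerically:
  x=-0.735: |R|=0.87448 <1
  x=-0.594: |R|=0.80407 <1
  x=-0.446: |R|=0.77842 <1
  x=-0.389: |R|=0.78172 <1
  x=-1.386: |R|=1.78128 >1
  x=-1.260: |R|=1.53114 >1
So |R|<1 on (-0.8864, 0).

(-0.8864, 0).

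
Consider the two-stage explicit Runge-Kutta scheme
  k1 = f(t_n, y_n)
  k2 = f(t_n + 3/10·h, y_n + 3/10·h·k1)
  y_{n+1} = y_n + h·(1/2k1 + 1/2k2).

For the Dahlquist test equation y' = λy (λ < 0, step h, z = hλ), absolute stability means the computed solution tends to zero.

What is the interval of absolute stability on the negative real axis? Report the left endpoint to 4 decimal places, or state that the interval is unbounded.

With y'=λy (z=hλ):
  k1=λy_n ⇒ h·k1=z·y_n;  k2=λ(1+3/10z)y_n ⇒ h·k2=z(1+3/10z)y_n
  y_{n+1}/y_n = 1 + 1/2z + 1/2z(1+3/10z) = 1 + z + 3/20z²
  so R(z) = 1 + z + 3/20z².

Find x<0 with |R(x)|<1.
x=-0.36: |R|=0.6594
R=1: x+3/20x²=0 ⇒ x=−20/3=-6.6667; min R=1−1/(4·3/20)=-0.6667>−1
Confirm numerically:
  x=-6.460: |R|=0.79974 <1
  x=-4.353: |R|=0.51071 <1
  x=-4.142: |R|=0.56858 <1
  x=-3.513: |R|=0.66182 <1
  x=-7.246: |R|=1.62968 >1
  x=-6.701: |R|=1.03451 >1
So |R|<1 on (-6.6667, 0).

z∈(-6.6667,0).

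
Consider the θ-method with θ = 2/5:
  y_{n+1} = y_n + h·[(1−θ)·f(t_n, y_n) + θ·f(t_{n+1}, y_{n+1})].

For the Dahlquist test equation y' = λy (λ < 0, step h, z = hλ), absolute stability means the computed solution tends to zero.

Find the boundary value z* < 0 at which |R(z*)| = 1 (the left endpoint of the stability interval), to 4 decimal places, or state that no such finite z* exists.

With y'=λy (z=hλ):
  y_{n+1} = y_n + z·[3/5·y_n + 2/5·y_{n+1}] ⇒ (1 − 2/5z)y_{n+1} = (1 + 3/5z)y_n
  ⇒ R(z) = (1 + 3/5z)/(1 − 2/5z).

Find x<0 with |R(x)|<1.
x=-1.06: |R|=0.2556
R=−1: 1+3/5x = −1+2/5x ⇒ -1/5x=2 ⇒ x=2/(-1/5)=-10.0000
Confirm numerically:
  x=-9.749: |R|=0.98975 <1
  x=-9.646: |R|=0.98543 <1
  x=-6.168: |R|=0.77896 <1
  x=-4.504: |R|=0.60765 <1
  x=-10.234: |R|=1.00919 >1
  x=-10.091: |R|=1.00361 >1
Stable set (-10.0000, 0).

z* = -10.0000.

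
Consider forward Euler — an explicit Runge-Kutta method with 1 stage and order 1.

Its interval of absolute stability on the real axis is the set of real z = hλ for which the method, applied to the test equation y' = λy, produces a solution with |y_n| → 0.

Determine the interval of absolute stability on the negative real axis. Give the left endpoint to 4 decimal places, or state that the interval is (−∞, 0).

Set f=λy, z=hλ:
  order 1, 1-stage ⇒ R(z)=1+z
  (e.g. R(-0.9)=0.10000, |R|=0.10000)

Find x<0 with |R(x)|<1.
x=-0.9: |R|=0.1000
|R(-1.36)|=0.3600 |R(-1.16)|=0.1600 |R(-0.86)|=0.1400
Bisect:
  x_lo=-2.6207 |R|=1.6207  x_hi=-0.0990 |R|=0.9010
  mid=-1.35985 |R|=0.35985 →hi
  mid=-1.99028 |R|=0.99028 →hi
  mid=-2.30550 |R|=1.30550 →lo
  mid=-2.14789 |R|=1.14789 →lo
  mid=-2.06909 |R|=1.06909 →lo
  mid=-2.02968 |R|=1.02968 →lo
  mid=-2.00998 |R|=1.00998 →lo
  mid=-2.00013 |R|=1.00013 →lo
  mid=-1.99521 |R|=0.99521 →hi
  ...
  [-2.00013,-1.99998] ⇒ x*=-2.0000
So |R|<1 on (-2.0000, 0).

z∈(-2.0000,0).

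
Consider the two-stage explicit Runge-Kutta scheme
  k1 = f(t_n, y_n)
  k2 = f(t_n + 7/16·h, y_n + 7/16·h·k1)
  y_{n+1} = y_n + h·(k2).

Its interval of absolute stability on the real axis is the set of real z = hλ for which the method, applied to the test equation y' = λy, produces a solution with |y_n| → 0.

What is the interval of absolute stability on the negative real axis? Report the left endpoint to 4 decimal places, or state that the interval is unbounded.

Test eqn y'=λy, z=hλ:
  k1=λy_n ⇒ h·k1=z·y_n;  k2=λ(1+7/16z)y_n ⇒ h·k2=z(1+7/16z)y_n
  y_{n+1}/y_n = 1 + z(1+7/16z) = 1 + z + 7/16z²
  ⇒ R(z) = 1 + z + 7/16z².

Need |R(x)|<1, x<0.
x=-1.18: |R|=0.4292
R=1: x+7/16x²=0 ⇒ x=−16/7=-2.2857; min R=1−1/(4·7/16)=0.4286>−1
Confirm numerically:
  x=-2.240: |R|=0.95520 <1
  x=-1.188: |R|=0.42946 <1
  x=-1.096: |R|=0.42953 <1
  x=-2.654: |R|=1.42763 >1
  x=-2.540: |R|=1.28258 >1
  x=-2.310: |R|=1.02454 >1
Interval (-2.2857, 0).

(-2.2857, 0).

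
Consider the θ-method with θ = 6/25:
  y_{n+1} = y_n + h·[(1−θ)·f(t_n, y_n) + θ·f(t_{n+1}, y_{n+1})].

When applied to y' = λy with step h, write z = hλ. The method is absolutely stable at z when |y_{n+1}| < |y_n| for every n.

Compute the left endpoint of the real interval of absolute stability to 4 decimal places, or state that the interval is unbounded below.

z* = -3.8462.

On y'=λy, z=hλ:
  y_{n+1} = y_n + z·[19/25·y_n + 6/25·y_{n+1}] ⇒ (1 − 6/25z)y_{n+1} = (1 + 19/25z)y_n
  R(z) = (1 + 19/25z)/(1 − 6/25z).

Find x<0 with |R(x)|<1.
x=-1.27: |R|=0.0267
R=−1: 1+19/25x = −1+6/25x ⇒ -13/25x=2 ⇒ x=2/(-13/25)=-3.8462
Confirm numerically:
  x=-3.646: |R|=0.94449 <1
  x=-3.329: |R|=0.85051 <1
  x=-3.269: |R|=0.83182 <1
  x=-3.058: |R|=0.76363 <1
  x=-4.364: |R|=1.13153 >1
  x=-4.016: |R|=1.04497 >1
Interval (-3.8462, 0).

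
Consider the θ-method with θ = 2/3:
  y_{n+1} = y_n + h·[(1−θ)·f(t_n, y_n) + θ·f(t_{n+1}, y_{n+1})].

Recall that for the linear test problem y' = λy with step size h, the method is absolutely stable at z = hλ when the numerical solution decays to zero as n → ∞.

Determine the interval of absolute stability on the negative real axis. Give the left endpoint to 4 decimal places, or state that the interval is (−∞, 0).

Test eqn y'=λy, z=hλ:
  y_{n+1} = y_n + z·[1/3·y_n + 2/3·y_{n+1}] ⇒ (1 − 2/3z)y_{n+1} = (1 + 1/3z)y_n
  Hence R(z) = (1 + 1/3z)/(1 − 2/3z).

Solve |R(x)|<1 on ℝ⁻.
x=-1.06: |R|=0.3789
x=-2: |R|=0.1429
x=-10: |R|=0.3043
x=-100: |R|=0.4778
θ=2/3≥1/2 ⇒ |1+1/3x|<|1−2/3x| ∀x<0 ⇒ unbounded interval.

(−∞, 0) — no finite endpoint.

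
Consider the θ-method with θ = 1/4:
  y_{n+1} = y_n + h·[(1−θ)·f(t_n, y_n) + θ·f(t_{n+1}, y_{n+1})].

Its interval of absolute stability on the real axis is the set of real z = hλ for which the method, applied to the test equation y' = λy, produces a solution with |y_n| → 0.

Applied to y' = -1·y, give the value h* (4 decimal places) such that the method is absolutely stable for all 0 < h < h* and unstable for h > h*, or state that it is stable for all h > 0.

With y'=λy (z=hλ):
  y_{n+1} = y_n + z·[3/4·y_n + 1/4·y_{n+1}] ⇒ (1 − 1/4z)y_{n+1} = (1 + 3/4z)y_n
  Hence R(z) = (1 + 3/4z)/(1 − 1/4z).

Boundary: |R(x)|=1, x<0.
x=-0.6: |R|=0.4783
R=−1: 1+3/4x = −1+1/4x ⇒ -1/2x=2 ⇒ x=2/(-1/2)=-4.0000
Confirm numerically:
  x=-3.484: |R|=0.86211 <1
  x=-2.546: |R|=0.55576 <1
  x=-2.122: |R|=0.38648 <1
  x=-2.001: |R|=0.33378 <1
  x=-4.494: |R|=1.11632 >1
  x=-4.212: |R|=1.05163 >1
Interval (-4.0000, 0).

(-4.0000,0); λ=-1 ⇒ h* = (4)/1 = 4.0000.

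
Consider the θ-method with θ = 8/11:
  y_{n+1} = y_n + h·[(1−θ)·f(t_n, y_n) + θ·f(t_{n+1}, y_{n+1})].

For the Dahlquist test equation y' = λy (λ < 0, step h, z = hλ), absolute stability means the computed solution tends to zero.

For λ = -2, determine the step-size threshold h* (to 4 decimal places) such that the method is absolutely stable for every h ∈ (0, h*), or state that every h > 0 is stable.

Set f=λy, z=hλ:
  y_{n+1} = y_n + z·[3/11·y_n + 8/11·y_{n+1}] ⇒ (1 − 8/11z)y_{n+1} = (1 + 3/11z)y_n
  ⇒ R(z) = (1 + 3/11z)/(1 − 8/11z).

Solve |R(x)|<1 on ℝ⁻.
x=-1.12: |R|=0.3828
x=-2: |R|=0.1852
x=-10: |R|=0.2088
x=-100: |R|=0.3564
θ=8/11≥1/2 ⇒ |1+3/11x|<|1−8/11x| ∀x<0 ⇒ unbounded interval.

unbounded; (−∞, 0). Any h>0 works for λ=-2.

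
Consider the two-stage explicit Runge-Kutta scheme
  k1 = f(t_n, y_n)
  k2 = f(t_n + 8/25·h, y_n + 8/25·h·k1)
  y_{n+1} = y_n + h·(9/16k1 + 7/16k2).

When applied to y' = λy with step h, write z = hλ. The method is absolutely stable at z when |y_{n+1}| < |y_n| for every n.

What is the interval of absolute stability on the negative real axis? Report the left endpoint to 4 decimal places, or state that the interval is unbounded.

Test eqn y'=λy, z=hλ:
  k1=λy_n ⇒ h·k1=z·y_n;  k2=λ(1+8/25z)y_n ⇒ h·k2=z(1+8/25z)y_n
  y_{n+1}/y_n = 1 + 9/16z + 7/16z(1+8/25z) = 1 + z + 7/50z²
  Hence R(z) = 1 + z + 7/50z².

Boundary: |R(x)|=1, x<0.
x=-1.45: |R|=0.1556
R=1: x+7/50x²=0 ⇒ x=−50/7=-7.1429; min R=1−1/(4·7/50)=-0.7857>−1
Confirm numerically:
  x=-6.146: |R|=0.14226 <1
  x=-5.858: |R|=0.05374 <1
  x=-5.844: |R|=0.06267 <1
  x=-4.197: |R|=0.73093 <1
  x=-7.375: |R|=1.23969 >1
  x=-7.362: |R|=1.22587 >1
Interval (-7.1429, 0).

z∈(-7.1429,0).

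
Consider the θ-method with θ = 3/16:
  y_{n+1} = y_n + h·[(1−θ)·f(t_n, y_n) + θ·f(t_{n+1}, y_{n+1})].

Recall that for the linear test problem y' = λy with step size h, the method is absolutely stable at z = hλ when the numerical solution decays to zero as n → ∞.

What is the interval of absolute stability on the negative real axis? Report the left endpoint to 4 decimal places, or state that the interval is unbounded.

z∈(-3.2000,0).

Set f=λy, z=hλ:
  y_{n+1} = y_n + z·[13/16·y_n + 3/16·y_{n+1}] ⇒ (1 − 3/16z)y_{n+1} = (1 + 13/16z)y_n
  R(z) = (1 + 13/16z)/(1 − 3/16z).

Find x<0 with |R(x)|<1.
x=-0.41: |R|=0.6193
R=−1: 1+13/16x = −1+3/16x ⇒ -5/8x=2 ⇒ x=2/(-5/8)=-3.2000
Confirm numerically:
  x=-2.646: |R|=0.76857 <1
  x=-2.583: |R|=0.74020 <1
  x=-2.109: |R|=0.51135 <1
  x=-3.593: |R|=1.14676 >1
  x=-3.355: |R|=1.05947 >1
  x=-3.287: |R|=1.03364 >1
Interval (-3.2000, 0).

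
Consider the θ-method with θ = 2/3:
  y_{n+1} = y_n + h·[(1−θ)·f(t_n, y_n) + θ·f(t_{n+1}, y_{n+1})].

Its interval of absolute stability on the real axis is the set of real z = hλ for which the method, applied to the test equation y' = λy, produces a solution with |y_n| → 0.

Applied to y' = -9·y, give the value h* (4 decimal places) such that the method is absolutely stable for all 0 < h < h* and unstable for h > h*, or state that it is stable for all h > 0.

(−∞, 0) — no finite endpoint. Any h>0 works for λ=-9.

Test eqn y'=λy, z=hλ:
  y_{n+1} = y_n + z·[1/3·y_n + 2/3·y_{n+1}] ⇒ (1 − 2/3z)y_{n+1} = (1 + 1/3z)y_n
  ⇒ R(z) = (1 + 1/3z)/(1 − 2/3z).

Solve |R(x)|<1 on ℝ⁻.
x=-1.42: |R|=0.2705
x=-2: |R|=0.1429
x=-10: |R|=0.3043
x=-100: |R|=0.4778
θ=2/3≥1/2 ⇒ |1+1/3x|<|1−2/3x| ∀x<0 ⇒ unbounded interval.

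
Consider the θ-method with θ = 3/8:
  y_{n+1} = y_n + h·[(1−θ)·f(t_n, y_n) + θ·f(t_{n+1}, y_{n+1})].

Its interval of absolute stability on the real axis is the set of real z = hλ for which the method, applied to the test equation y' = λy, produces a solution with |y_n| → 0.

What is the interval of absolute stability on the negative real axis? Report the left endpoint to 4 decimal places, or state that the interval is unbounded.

Set f=λy, z=hλ:
  y_{n+1} = y_n + z·[5/8·y_n + 3/8·y_{n+1}] ⇒ (1 − 3/8z)y_{n+1} = (1 + 5/8z)y_n
  Hence R(z) = (1 + 5/8z)/(1 − 3/8z).

Find x<0 with |R(x)|<1.
x=-1.29: |R|=0.1306
R=−1: 1+5/8x = −1+3/8x ⇒ -1/4x=2 ⇒ x=2/(-1/4)=-8.0000
Confirm numerically:
  x=-7.967: |R|=0.99793 <1
  x=-7.130: |R|=0.94080 <1
  x=-4.425: |R|=0.66392 <1
  x=-8.251: |R|=1.01533 >1
  x=-8.245: |R|=1.01497 >1
  x=-8.047: |R|=1.00292 >1
So |R|<1 on (-8.0000, 0).

(-8.0000, 0).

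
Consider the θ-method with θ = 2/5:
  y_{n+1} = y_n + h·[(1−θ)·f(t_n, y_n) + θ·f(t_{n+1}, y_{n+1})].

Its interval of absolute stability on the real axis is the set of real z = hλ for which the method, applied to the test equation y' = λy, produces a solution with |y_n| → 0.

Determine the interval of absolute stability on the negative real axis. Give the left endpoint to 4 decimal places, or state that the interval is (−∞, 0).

z∈(-10.0000,0).

With y'=λy (z=hλ):
  y_{n+1} = y_n + z·[3/5·y_n + 2/5·y_{n+1}] ⇒ (1 − 2/5z)y_{n+1} = (1 + 3/5z)y_n
  Hence R(z) = (1 + 3/5z)/(1 − 2/5z).

Need |R(x)|<1, x<0.
x=-1.69: |R|=0.0084
R=−1: 1+3/5x = −1+2/5x ⇒ -1/5x=2 ⇒ x=2/(-1/5)=-10.0000
Confirm numerically:
  x=-8.070: |R|=0.90870 <1
  x=-7.457: |R|=0.87230 <1
  x=-7.254: |R|=0.85924 <1
  x=-10.589: |R|=1.02250 >1
  x=-10.351: |R|=1.01366 >1
  x=-10.288: |R|=1.01126 >1
Interval (-10.0000, 0).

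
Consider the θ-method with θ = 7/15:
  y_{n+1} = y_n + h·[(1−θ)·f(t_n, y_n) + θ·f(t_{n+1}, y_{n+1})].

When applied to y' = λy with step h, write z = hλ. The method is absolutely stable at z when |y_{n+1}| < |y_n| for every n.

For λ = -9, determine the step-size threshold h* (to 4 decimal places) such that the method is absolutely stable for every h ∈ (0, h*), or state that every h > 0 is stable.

With y'=λy (z=hλ):
  y_{n+1} = y_n + z·[8/15·y_n + 7/15·y_{n+1}] ⇒ (1 − 7/15z)y_{n+1} = (1 + 8/15z)y_n
  so R(z) = (1 + 8/15z)/(1 − 7/15z).

Need |R(x)|<1, x<0.
x=-0.88: |R|=0.3762
R=−1: 1+8/15x = −1+7/15x ⇒ -1/15x=2 ⇒ x=2/(-1/15)=-30.0000
Confirm numerically:
  x=-27.891: |R|=0.98997 <1
  x=-24.016: |R|=0.96732 <1
  x=-22.576: |R|=0.95709 <1
  x=-13.327: |R|=0.84603 <1
  x=-30.444: |R|=1.00195 >1
  x=-30.379: |R|=1.00166 >1
  x=-30.025: |R|=1.00011 >1
Interval (-30.0000, 0).

(-30.0000,0); λ=-9 ⇒ h* = (30)/9 = 3.3333.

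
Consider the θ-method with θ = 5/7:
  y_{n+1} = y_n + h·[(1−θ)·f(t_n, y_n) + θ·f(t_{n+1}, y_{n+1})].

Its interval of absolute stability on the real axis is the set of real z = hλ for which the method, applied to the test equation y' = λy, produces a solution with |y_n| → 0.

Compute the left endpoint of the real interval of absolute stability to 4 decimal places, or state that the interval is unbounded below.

interval (−∞, 0).

Set f=λy, z=hλ:
  y_{n+1} = y_n + z·[2/7·y_n + 5/7·y_{n+1}] ⇒ (1 − 5/7z)y_{n+1} = (1 + 2/7z)y_n
  R(z) = (1 + 2/7z)/(1 − 5/7z).

Solve |R(x)|<1 on ℝ⁻.
x=-1.07: |R|=0.3935
x=-2: |R|=0.1765
x=-10: |R|=0.2281
x=-100: |R|=0.3807
θ=5/7≥1/2 ⇒ |1+2/7x|<|1−5/7x| ∀x<0 ⇒ interval (−∞,0).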